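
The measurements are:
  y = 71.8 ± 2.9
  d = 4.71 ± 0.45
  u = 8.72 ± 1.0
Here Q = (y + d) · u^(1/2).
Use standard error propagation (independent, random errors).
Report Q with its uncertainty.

226 ± 15.6

Let w = y + d = 76.5. δw = √(δy² + δd²) = √(8.41 + 0.203) = 2.93, so δw/w = 0.0384.
Q is then a monomial in w, u:
δQ/Q = √((δw/w)² + (½·δu/u)²) = √(0.00147 + 0.00329) = 0.0690
Q = 226, so δQ = 0.0690 × 226 = 15.6.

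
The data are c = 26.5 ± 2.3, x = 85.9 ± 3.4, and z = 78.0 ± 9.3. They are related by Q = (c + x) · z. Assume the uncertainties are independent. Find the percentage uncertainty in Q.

12.5%

Let u = c + x = 112. δu = √(δc² + δx²) = √(5.29 + 11.6) = 4.10, so δu/u = 0.0365.
Q is then a monomial in u, z:
δQ/Q = √((δu/u)² + (1·δz/z)²) = √(0.00133 + 0.0142) = 0.125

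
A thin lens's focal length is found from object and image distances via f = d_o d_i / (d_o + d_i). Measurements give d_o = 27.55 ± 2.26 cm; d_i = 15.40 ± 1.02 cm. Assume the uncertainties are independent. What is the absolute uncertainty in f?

0.510 cm

∂f/∂d_o = (d_i/(d_o+d_i))² = 0.129;  ∂f/∂d_i = (d_o/(d_o+d_i))² = 0.411
δf = √((∂f/∂d_o · δd_o)² + (∂f/∂d_i · δd_i)²) = √(0.0844 + 0.176) = 0.510 cm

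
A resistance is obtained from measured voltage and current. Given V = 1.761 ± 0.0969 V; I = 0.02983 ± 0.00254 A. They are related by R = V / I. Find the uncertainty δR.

Since R is a product/quotient, work with relative uncertainties:
  (1·δV/V)² = (1×0.0550)² = 0.00303;  (-1·δI/I)² = (-1×0.0851)² = 0.00725
δR/R = √(0.0103) = 0.101
R = 59.03 Ω, so δR = 0.101 × 59.03 = 5.99 Ω.

5.99 Ω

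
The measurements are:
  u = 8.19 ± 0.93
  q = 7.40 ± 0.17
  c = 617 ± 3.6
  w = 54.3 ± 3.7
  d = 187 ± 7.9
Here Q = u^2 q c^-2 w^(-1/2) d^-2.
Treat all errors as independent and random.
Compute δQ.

1.25e-09

Relative error in a monomial: (δQ/Q)² = Σ (nᵢ · δxᵢ/xᵢ)².
  (2·δu/u)² = (2×0.114)² = 0.0516;  (1·δq/q)² = (1×0.0230)² = 0.000528;  (-2·δc/c)² = (-2×0.00583)² = 0.000136;  (−½·δw/w)² = (-0.5×0.0681)² = 0.00116;  (-2·δd/d)² = (-2×0.0422)² = 0.00714
δQ/Q = √(0.0605) = 0.246
Q = 5.06e-09, so δQ = 0.246 × 5.06e-09 = 1.25e-09.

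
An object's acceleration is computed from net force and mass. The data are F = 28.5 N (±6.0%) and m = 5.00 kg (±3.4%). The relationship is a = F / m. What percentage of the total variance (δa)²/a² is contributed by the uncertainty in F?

75.7%

(δa/a)² = (1·δF/F)² + (-1·δm/m)²
  F term: (1×0.0600)² = 0.00360
  m term: (-1×0.0340)² = 0.00116
Total = 0.00476. Share from F = 0.00360/0.00476 = 0.757.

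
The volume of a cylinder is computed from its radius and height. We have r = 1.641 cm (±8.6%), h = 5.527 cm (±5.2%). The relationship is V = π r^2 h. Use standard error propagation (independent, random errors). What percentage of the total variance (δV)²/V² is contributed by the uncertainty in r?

(δV/V)² = (2·δr/r)² + (1·δh/h)²
  r term: (2×0.0860)² = 0.0296
  h term: (1×0.0520)² = 0.00270
Total = 0.0323. Share from r = 0.0296/0.0323 = 0.916.

91.6%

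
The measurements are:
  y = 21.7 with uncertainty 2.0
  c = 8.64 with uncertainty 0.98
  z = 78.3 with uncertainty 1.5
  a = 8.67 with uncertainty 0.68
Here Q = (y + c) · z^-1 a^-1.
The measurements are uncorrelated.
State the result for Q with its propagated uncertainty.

Let u = y + c = 30.3. δu = √(δy² + δc²) = √(4.00 + 0.960) = 2.23, so δu/u = 0.0734.
Q is then a monomial in u, z, a:
δQ/Q = √((δu/u)² + (-1·δz/z)² + (-1·δa/a)²) = √(0.00539 + 0.000367 + 0.00615) = 0.109
Q = 0.0447, so δQ = 0.109 × 0.0447 = 0.00488.

0.0447 ± 0.00488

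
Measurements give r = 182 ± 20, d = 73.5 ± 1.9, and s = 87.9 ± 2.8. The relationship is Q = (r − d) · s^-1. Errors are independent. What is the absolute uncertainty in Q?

0.232

Let u = r − d = 108. δu = √(δr² + δd²) = √(400 + 3.61) = 20.1, so δu/u = 0.185.
Q is then a monomial in u, s:
δQ/Q = √((δu/u)² + (-1·δs/s)²) = √(0.0343 + 0.00101) = 0.188
Q = 1.23, so δQ = 0.188 × 1.23 = 0.232.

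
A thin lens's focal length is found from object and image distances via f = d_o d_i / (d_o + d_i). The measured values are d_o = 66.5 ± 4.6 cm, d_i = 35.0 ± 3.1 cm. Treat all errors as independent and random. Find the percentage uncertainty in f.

6.27%

∂f/∂d_o = (d_i/(d_o+d_i))² = 0.119;  ∂f/∂d_i = (d_o/(d_o+d_i))² = 0.429
δf = √((∂f/∂d_o · δd_o)² + (∂f/∂d_i · δd_i)²) = √(0.299 + 1.77) = 1.44 cm
f = 22.9 cm, so δf/f = 1.44/22.9 = 0.0627.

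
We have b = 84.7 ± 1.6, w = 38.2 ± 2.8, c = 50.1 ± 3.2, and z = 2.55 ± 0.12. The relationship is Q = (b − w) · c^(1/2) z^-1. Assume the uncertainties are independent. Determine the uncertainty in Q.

Let u = b − w = 46.5. δu = √(δb² + δw²) = √(2.56 + 7.84) = 3.22, so δu/u = 0.0694.
Q is then a monomial in u, c, z:
δQ/Q = √((δu/u)² + (½·δc/c)² + (-1·δz/z)²) = √(0.00481 + 0.00102 + 0.00221) = 0.0897
Q = 129, so δQ = 0.0897 × 129 = 11.6.

11.6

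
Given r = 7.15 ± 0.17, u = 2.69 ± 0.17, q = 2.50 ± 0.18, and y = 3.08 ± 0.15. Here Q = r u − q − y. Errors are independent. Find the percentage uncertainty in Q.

Let p = r·u = 19.2. δp/p = √((1·δr/r)² + (1·δu/u)²) = √(0.000565 + 0.00399) = 0.0675, so δp = 1.30.
Q = p − q − y: δQ = √(δp² + δq² + δy²) = √(1.69 + 0.0324 + 0.0225) = 1.32
Q = 13.7, so δQ/Q = 1.32/13.7 = 0.0967.

9.67%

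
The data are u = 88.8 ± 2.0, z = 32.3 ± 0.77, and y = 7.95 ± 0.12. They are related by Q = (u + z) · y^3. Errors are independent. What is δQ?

Let w = u + z = 121. δw = √(δu² + δz²) = √(4.00 + 0.593) = 2.14, so δw/w = 0.0177.
Q is then a monomial in w, y:
δQ/Q = √((δw/w)² + (3·δy/y)²) = √(0.000313 + 0.00205) = 0.0486
Q = 60800, so δQ = 0.0486 × 60800 = 2960.

2960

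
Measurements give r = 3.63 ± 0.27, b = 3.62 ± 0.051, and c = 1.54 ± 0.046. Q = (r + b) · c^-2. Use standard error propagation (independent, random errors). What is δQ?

0.216

Let u = r + b = 7.25. δu = √(δr² + δb²) = √(0.0729 + 0.00260) = 0.275, so δu/u = 0.0379.
Q is then a monomial in u, c:
δQ/Q = √((δu/u)² + (-2·δc/c)²) = √(0.00144 + 0.00357) = 0.0707
Q = 3.06, so δQ = 0.0707 × 3.06 = 0.216.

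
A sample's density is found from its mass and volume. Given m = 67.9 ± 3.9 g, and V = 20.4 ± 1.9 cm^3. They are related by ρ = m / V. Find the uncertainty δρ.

0.364 g/cm^3

Products/powers → add relative errors in quadrature, weighted by exponent:
  (1·δm/m)² = (1×0.0574)² = 0.00330;  (-1·δV/V)² = (-1×0.0931)² = 0.00867
δρ/ρ = √(0.0120) = 0.109
ρ = 3.33 g/cm^3, so δρ = 0.109 × 3.33 = 0.364 g/cm^3.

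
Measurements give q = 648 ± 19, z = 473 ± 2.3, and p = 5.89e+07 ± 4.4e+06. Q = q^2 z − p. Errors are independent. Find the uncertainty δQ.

Let w = q^2·z = 1.99e+08. δw/w = √((2·δq/q)² + (1·δz/z)²) = √(0.00344 + 2.36e-05) = 0.0588, so δw = 1.17e+07.
Q = w − p: δQ = √(δw² + δp²) = √(1.37e+14 + 1.94e+13) = 1.25e+07

1.25e+07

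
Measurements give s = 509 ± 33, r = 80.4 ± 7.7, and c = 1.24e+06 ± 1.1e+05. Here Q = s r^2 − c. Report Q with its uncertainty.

(2.05 ± 0.674) × 10^6

Let p = s·r^2 = 3.29e+06. δp/p = √((1·δs/s)² + (2·δr/r)²) = √(0.00420 + 0.0367) = 0.202, so δp = 6.65e+05.
Q = p − c: δQ = √(δp² + δc²) = √(4.43e+11 + 1.21e+10) = 6.74e+05
Q = 2.05e+06.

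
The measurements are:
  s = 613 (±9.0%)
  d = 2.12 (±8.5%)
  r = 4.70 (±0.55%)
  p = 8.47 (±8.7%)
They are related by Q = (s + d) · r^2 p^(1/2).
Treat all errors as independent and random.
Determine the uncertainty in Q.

3970

Let u = s + d = 615. δu = √(δs² + δd²) = √(3040 + 0.0325) = 55.2, so δu/u = 0.0897.
Q is then a monomial in u, r, p:
δQ/Q = √((δu/u)² + (2·δr/r)² + (½·δp/p)²) = √(0.00804 + 0.000121 + 0.00189) = 0.100
Q = 39500, so δQ = 0.100 × 39500 = 3970.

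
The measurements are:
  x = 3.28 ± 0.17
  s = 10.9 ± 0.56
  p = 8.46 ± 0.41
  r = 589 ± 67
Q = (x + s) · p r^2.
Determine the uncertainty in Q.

Let u = x + s = 14.2. δu = √(δx² + δs²) = √(0.0289 + 0.314) = 0.585, so δu/u = 0.0413.
Q is then a monomial in u, p, r:
δQ/Q = √((δu/u)² + (1·δp/p)² + (2·δr/r)²) = √(0.00170 + 0.00235 + 0.0518) = 0.236
Q = 4.16e+07, so δQ = 0.236 × 4.16e+07 = 9.83e+06.

9.83e+06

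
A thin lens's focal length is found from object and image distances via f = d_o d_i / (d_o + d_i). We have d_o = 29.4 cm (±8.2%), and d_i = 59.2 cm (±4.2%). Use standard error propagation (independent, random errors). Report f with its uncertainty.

∂f/∂d_o = (d_i/(d_o+d_i))² = 0.446;  ∂f/∂d_i = (d_o/(d_o+d_i))² = 0.110
δf = √((∂f/∂d_o · δd_o)² + (∂f/∂d_i · δd_i)²) = √(1.16 + 0.0750) = 1.11 cm
f = 19.6 cm.

19.6 ± 1.11 cm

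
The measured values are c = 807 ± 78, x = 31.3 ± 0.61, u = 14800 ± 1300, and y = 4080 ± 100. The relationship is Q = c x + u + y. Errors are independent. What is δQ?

Let p = c·x = 25300. δp/p = √((1·δc/c)² + (1·δx/x)²) = √(0.00934 + 0.000380) = 0.0986, so δp = 2490.
Q = p + u + y: δQ = √(δp² + δu² + δy²) = √(6.2e+06 + 1.69e+06 + 10000) = 2810

2810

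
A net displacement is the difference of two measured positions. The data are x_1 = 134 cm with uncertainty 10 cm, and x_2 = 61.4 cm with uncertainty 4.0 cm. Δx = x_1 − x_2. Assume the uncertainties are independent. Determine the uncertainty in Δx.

10.8 cm

Each term contributes (cᵢ δxᵢ)² to (δΔx)²:
  (δx_1)² = 100;  (δx_2)² = 16.0
δΔx = √(116) = 10.8 cm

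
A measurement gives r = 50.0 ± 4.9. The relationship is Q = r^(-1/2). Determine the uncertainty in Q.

Q ∝ r^(-1/2), so δQ/Q = |−½| · δr/r = 0.5 × 0.0980 = 0.0490.
Q = 0.141, so δQ = 0.0490 × 0.141 = 0.00693.

0.00693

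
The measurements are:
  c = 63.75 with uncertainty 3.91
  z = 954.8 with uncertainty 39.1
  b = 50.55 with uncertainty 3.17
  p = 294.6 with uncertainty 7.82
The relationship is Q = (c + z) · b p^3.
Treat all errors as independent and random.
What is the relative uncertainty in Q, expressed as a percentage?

Let u = c + z = 1019. δu = √(δc² + δz²) = √(15.3 + 1530) = 39.3, so δu/u = 0.0386.
Q is then a monomial in u, b, p:
δQ/Q = √((δu/u)² + (1·δb/b)² + (3·δp/p)²) = √(0.00149 + 0.00393 + 0.00634) = 0.108

10.8%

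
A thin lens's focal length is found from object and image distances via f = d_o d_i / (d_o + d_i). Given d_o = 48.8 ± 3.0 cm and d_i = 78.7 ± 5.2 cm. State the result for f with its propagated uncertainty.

30.1 ± 1.37 cm

∂f/∂d_o = (d_i/(d_o+d_i))² = 0.381;  ∂f/∂d_i = (d_o/(d_o+d_i))² = 0.146
δf = √((∂f/∂d_o · δd_o)² + (∂f/∂d_i · δd_i)²) = √(1.31 + 0.580) = 1.37 cm
f = 30.1 cm.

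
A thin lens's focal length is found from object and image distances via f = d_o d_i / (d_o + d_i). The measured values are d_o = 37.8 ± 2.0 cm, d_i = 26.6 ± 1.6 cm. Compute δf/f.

∂f/∂d_o = (d_i/(d_o+d_i))² = 0.171;  ∂f/∂d_i = (d_o/(d_o+d_i))² = 0.345
δf = √((∂f/∂d_o · δd_o)² + (∂f/∂d_i · δd_i)²) = √(0.116 + 0.304) = 0.648 cm
f = 15.6 cm, so δf/f = 0.648/15.6 = 0.0415.

0.0415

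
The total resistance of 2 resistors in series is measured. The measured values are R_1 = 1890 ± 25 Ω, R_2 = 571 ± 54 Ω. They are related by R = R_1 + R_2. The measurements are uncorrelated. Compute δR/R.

For a sum/difference, combine absolute errors in quadrature:
  (δR_1)² = 625;  (δR_2)² = 2920
δR = √(3540) = 59.5 Ω
R = 2460 Ω, so δR/R = 59.5/2460 = 0.0242.

0.0242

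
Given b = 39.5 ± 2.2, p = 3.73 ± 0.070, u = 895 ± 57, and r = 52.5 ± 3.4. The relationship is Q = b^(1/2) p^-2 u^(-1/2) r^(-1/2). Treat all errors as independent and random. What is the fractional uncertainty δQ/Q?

Each factor contributes (exponent × relative error)² to (δQ/Q)²:
  (½·δb/b)² = (0.5×0.0557)² = 0.000776;  (-2·δp/p)² = (-2×0.0188)² = 0.00141;  (−½·δu/u)² = (-0.5×0.0637)² = 0.00101;  (−½·δr/r)² = (-0.5×0.0648)² = 0.00105
δQ/Q = √(0.00425) = 0.0652

0.0652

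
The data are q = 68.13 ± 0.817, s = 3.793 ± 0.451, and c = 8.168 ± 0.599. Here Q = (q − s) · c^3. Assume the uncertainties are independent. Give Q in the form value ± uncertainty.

Let u = q − s = 64.34. δu = √(δq² + δs²) = √(0.667 + 0.203) = 0.933, so δu/u = 0.0145.
Q is then a monomial in u, c:
δQ/Q = √((δu/u)² + (3·δc/c)²) = √(0.000210 + 0.0484) = 0.220
Q = 35060, so δQ = 0.220 × 35060 = 7730.

35060 ± 7730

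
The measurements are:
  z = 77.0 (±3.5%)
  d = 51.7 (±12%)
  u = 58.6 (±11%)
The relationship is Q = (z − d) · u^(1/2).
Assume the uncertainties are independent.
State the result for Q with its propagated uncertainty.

Let w = z − d = 25.3. δw = √(δz² + δd²) = √(7.26 + 38.5) = 6.76, so δw/w = 0.267.
Q is then a monomial in w, u:
δQ/Q = √((δw/w)² + (½·δu/u)²) = √(0.0715 + 0.00303) = 0.273
Q = 194, so δQ = 0.273 × 194 = 52.9.

194 ± 52.9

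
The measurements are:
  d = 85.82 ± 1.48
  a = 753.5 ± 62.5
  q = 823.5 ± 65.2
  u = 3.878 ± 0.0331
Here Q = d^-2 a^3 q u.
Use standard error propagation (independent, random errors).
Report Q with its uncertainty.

For a monomial Q ∝ d^-2, a^3, q, u, fractional errors add in quadrature:
  (-2·δd/d)² = (-2×0.0172)² = 0.00119;  (3·δa/a)² = (3×0.0829)² = 0.0619;  (1·δq/q)² = (1×0.0792)² = 0.00627;  (1·δu/u)² = (1×0.00854)² = 7.29e-05
δQ/Q = √(0.0695) = 0.264
Q = 1.855e+08, so δQ = 0.264 × 1.855e+08 = 4.89e+07.

(1.855 ± 0.489) × 10^8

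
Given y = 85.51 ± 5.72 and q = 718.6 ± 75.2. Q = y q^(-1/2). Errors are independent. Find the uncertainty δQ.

Products/powers → add relative errors in quadrature, weighted by exponent:
  (1·δy/y)² = (1×0.0669)² = 0.00447;  (−½·δq/q)² = (-0.5×0.105)² = 0.00274
δQ/Q = √(0.00721) = 0.0849
Q = 3.190, so δQ = 0.0849 × 3.190 = 0.271.

0.271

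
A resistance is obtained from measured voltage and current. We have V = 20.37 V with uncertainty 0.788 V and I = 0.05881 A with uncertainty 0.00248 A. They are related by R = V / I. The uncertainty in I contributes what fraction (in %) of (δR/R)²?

54.3%

(δR/R)² = (1·δV/V)² + (-1·δI/I)²
  V term: (1×0.0387)² = 0.00150
  I term: (-1×0.0422)² = 0.00178
Total = 0.00327. Share from I = 0.00178/0.00327 = 0.543.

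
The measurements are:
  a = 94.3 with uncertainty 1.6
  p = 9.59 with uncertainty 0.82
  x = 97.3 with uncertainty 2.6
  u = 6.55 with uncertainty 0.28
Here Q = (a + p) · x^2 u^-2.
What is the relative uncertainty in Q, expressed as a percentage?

10.2%

Let w = a + p = 104. δw = √(δa² + δp²) = √(2.56 + 0.672) = 1.80, so δw/w = 0.0173.
Q is then a monomial in w, x, u:
δQ/Q = √((δw/w)² + (2·δx/x)² + (-2·δu/u)²) = √(0.000299 + 0.00286 + 0.00731) = 0.102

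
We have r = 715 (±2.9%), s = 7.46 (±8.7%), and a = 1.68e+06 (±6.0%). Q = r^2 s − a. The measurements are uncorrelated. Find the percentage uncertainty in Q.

19.3%

Let p = r^2·s = 3.81e+06. δp/p = √((2·δr/r)² + (1·δs/s)²) = √(0.00336 + 0.00757) = 0.105, so δp = 3.99e+05.
Q = p − a: δQ = √(δp² + δa²) = √(1.59e+11 + 1.02e+10) = 4.11e+05
Q = 2.13e+06, so δQ/Q = 4.11e+05/2.13e+06 = 0.193.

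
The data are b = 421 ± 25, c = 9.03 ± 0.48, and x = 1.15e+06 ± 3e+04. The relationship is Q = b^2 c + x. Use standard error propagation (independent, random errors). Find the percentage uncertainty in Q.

7.65%

Let p = b^2·c = 1.6e+06. δp/p = √((2·δb/b)² + (1·δc/c)²) = √(0.0141 + 0.00283) = 0.130, so δp = 2.08e+05.
Q = p + x: δQ = √(δp² + δx²) = √(4.34e+10 + 9e+08) = 2.1e+05
Q = 2.75e+06, so δQ/Q = 2.1e+05/2.75e+06 = 0.0765.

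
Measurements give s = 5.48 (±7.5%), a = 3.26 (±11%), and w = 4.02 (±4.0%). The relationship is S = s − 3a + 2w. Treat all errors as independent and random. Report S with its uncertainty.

Sums and differences: (δS)² = Σ (cᵢ δxᵢ)².
  (δs)² = 0.169;  (3·δa)² = 1.16;  (2·δw)² = 0.103
δS = √(1.43) = 1.20
S = 3.74.

3.74 ± 1.20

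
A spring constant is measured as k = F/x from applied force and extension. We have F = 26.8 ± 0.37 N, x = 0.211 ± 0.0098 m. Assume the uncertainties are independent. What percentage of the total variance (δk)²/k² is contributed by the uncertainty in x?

(δk/k)² = (1·δF/F)² + (-1·δx/x)²
  F term: (1×0.0138)² = 0.000191
  x term: (-1×0.0464)² = 0.00216
Total = 0.00235. Share from x = 0.00216/0.00235 = 0.919.

91.9%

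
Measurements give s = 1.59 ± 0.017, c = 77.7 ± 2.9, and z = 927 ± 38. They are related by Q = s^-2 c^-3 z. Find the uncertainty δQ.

9.47e-05

For a monomial Q ∝ s^-2, c^-3, z, fractional errors add in quadrature:
  (-2·δs/s)² = (-2×0.0107)² = 0.000457;  (-3·δc/c)² = (-3×0.0373)² = 0.0125;  (1·δz/z)² = (1×0.0410)² = 0.00168
δQ/Q = √(0.0147) = 0.121
Q = 0.000782, so δQ = 0.121 × 0.000782 = 9.47e-05.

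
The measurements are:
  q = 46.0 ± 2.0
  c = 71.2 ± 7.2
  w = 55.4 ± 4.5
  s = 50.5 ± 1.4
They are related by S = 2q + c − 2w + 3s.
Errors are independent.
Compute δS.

12.9

S is a linear combination, so absolute uncertainties add in quadrature:
  (2·δq)² = 16.0;  (δc)² = 51.8;  (2·δw)² = 81.0;  (3·δs)² = 17.6
δS = √(166) = 12.9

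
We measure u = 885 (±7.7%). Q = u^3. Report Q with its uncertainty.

Q ∝ u^3, so δQ/Q = |3| · δu/u = 3 × 0.0770 = 0.231.
Q = 6.93e+08, so δQ = 0.231 × 6.93e+08 = 1.6e+08.

(6.93 ± 1.60) × 10^8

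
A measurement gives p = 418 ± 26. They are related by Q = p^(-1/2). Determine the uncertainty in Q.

0.00152

Q ∝ p^(-1/2), so δQ/Q = |−½| · δp/p = 0.5 × 0.0622 = 0.0311.
Q = 0.0489, so δQ = 0.0311 × 0.0489 = 0.00152.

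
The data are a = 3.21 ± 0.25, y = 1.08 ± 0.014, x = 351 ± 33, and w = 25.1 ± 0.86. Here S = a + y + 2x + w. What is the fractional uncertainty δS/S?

Sums and differences: (δS)² = Σ (cᵢ δxᵢ)².
  (δa)² = 0.0625;  (δy)² = 0.000196;  (2·δx)² = 4360;  (δw)² = 0.740
δS = √(4360) = 66.0
S = 731, so δS/S = 66.0/731 = 0.0902.

0.0902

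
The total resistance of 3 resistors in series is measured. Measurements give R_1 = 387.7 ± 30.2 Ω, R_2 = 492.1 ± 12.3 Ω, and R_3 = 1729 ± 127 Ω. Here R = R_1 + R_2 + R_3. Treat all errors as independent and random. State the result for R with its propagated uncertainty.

2609 ± 131 Ω

Each term contributes (cᵢ δxᵢ)² to (δR)²:
  (δR_1)² = 912;  (δR_2)² = 151;  (δR_3)² = 16100
δR = √(17200) = 131 Ω
R = 2609 Ω.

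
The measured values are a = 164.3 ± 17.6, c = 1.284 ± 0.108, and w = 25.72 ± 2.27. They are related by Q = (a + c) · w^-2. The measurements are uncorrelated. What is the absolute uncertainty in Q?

0.0516

Let u = a + c = 165.6. δu = √(δa² + δc²) = √(310 + 0.0117) = 17.6, so δu/u = 0.106.
Q is then a monomial in u, w:
δQ/Q = √((δu/u)² + (-2·δw/w)²) = √(0.0113 + 0.0312) = 0.206
Q = 0.2503, so δQ = 0.206 × 0.2503 = 0.0516.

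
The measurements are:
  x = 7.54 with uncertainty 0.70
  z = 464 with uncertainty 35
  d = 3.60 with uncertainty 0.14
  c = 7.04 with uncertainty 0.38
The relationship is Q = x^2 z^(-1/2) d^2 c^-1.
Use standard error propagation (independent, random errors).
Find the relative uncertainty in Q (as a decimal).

For a monomial Q ∝ x^2, z^(-1/2), d^2, c^-1, fractional errors add in quadrature:
  (2·δx/x)² = (2×0.0928)² = 0.0345;  (−½·δz/z)² = (-0.5×0.0754)² = 0.00142;  (2·δd/d)² = (2×0.0389)² = 0.00605;  (-1·δc/c)² = (-1×0.0540)² = 0.00291
δQ/Q = √(0.0449) = 0.212

0.212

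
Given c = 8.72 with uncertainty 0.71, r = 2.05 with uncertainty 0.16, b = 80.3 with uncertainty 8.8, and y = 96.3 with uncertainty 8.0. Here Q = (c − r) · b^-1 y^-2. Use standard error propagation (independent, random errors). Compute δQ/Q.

0.227

Let u = c − r = 6.67. δu = √(δc² + δr²) = √(0.504 + 0.0256) = 0.728, so δu/u = 0.109.
Q is then a monomial in u, b, y:
δQ/Q = √((δu/u)² + (-1·δb/b)² + (-2·δy/y)²) = √(0.0119 + 0.0120 + 0.0276) = 0.227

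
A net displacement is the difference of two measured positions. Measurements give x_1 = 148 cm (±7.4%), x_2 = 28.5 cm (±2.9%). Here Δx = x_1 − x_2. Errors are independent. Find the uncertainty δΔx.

11.0 cm

For a sum/difference, combine absolute errors in quadrature:
  (δx_1)² = 120;  (δx_2)² = 0.683
δΔx = √(121) = 11.0 cm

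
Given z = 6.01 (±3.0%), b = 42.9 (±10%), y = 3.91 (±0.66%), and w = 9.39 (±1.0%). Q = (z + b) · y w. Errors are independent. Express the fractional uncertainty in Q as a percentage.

Let u = z + b = 48.9. δu = √(δz² + δb²) = √(0.0325 + 18.4) = 4.29, so δu/u = 0.0878.
Q is then a monomial in u, y, w:
δQ/Q = √((δu/u)² + (1·δy/y)² + (1·δw/w)²) = √(0.00771 + 4.36e-05 + 0.000100) = 0.0886

8.86%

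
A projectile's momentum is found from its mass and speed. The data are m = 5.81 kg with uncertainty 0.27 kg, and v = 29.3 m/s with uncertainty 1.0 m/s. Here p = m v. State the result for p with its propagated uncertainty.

170 ± 9.82 kg·m/s

p is a product of powers, so relative uncertainties combine in quadrature:
  (1·δm/m)² = (1×0.0465)² = 0.00216;  (1·δv/v)² = (1×0.0341)² = 0.00116
δp/p = √(0.00332) = 0.0577
p = 170 kg·m/s, so δp = 0.0577 × 170 = 9.82 kg·m/s.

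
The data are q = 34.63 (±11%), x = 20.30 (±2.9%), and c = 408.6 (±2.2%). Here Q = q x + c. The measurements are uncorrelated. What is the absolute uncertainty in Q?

Let p = q·x = 703.0. δp/p = √((1·δq/q)² + (1·δx/x)²) = √(0.0121 + 0.000841) = 0.114, so δp = 80.0.
Q = p + c: δQ = √(δp² + δc²) = √(6400 + 80.8) = 80.5

80.5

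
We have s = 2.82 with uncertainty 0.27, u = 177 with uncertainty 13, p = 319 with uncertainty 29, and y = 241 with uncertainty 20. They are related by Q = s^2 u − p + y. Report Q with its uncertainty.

1330 ± 291

Let w = s^2·u = 1410. δw/w = √((2·δs/s)² + (1·δu/u)²) = √(0.0367 + 0.00539) = 0.205, so δw = 289.
Q = w − p + y: δQ = √(δw² + δp² + δy²) = √(83300 + 841 + 400) = 291
Q = 1330.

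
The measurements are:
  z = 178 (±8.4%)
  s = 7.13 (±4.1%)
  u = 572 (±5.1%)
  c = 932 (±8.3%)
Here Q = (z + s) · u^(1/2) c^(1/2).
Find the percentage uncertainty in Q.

9.43%

Let w = z + s = 185. δw = √(δz² + δs²) = √(224 + 0.0855) = 15.0, so δw/w = 0.0808.
Q is then a monomial in w, u, c:
δQ/Q = √((δw/w)² + (½·δu/u)² + (½·δc/c)²) = √(0.00653 + 0.000650 + 0.00172) = 0.0943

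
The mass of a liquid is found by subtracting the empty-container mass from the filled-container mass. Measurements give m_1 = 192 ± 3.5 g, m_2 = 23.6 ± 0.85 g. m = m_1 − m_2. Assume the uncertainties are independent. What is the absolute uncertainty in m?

Sums and differences: (δm)² = Σ (cᵢ δxᵢ)².
  (δm_1)² = 12.2;  (δm_2)² = 0.722
δm = √(13.0) = 3.60 g

3.60 g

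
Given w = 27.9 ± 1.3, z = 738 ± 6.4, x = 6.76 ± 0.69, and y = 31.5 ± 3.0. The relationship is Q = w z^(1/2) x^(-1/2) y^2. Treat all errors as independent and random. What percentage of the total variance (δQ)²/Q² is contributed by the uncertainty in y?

(δQ/Q)² = (1·δw/w)² + (½·δz/z)² + (−½·δx/x)² + (2·δy/y)²
  w term: (1×0.0466)² = 0.00217
  z term: (0.5×0.00867)² = 1.88e-05
  x term: (-0.5×0.102)² = 0.00260
  y term: (2×0.0952)² = 0.0363
Total = 0.0411. Share from y = 0.0363/0.0411 = 0.883.

88.3%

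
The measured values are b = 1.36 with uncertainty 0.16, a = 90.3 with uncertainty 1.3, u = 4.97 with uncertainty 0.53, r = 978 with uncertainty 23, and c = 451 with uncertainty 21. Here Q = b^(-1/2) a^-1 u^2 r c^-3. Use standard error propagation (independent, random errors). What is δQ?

Relative error in a monomial: (δQ/Q)² = Σ (nᵢ · δxᵢ/xᵢ)².
  (−½·δb/b)² = (-0.5×0.118)² = 0.00346;  (-1·δa/a)² = (-1×0.0144)² = 0.000207;  (2·δu/u)² = (2×0.107)² = 0.0455;  (1·δr/r)² = (1×0.0235)² = 0.000553;  (-3·δc/c)² = (-3×0.0466)² = 0.0195
δQ/Q = √(0.0692) = 0.263
Q = 2.5e-06, so δQ = 0.263 × 2.5e-06 = 6.58e-07.

6.58e-07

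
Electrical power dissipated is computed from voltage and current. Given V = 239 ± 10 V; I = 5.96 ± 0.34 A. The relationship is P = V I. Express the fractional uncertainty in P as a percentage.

For a monomial P ∝ V, I, fractional errors add in quadrature:
  (1·δV/V)² = (1×0.0418)² = 0.00175;  (1·δI/I)² = (1×0.0570)² = 0.00325
δP/P = √(0.00501) = 0.0707

7.07%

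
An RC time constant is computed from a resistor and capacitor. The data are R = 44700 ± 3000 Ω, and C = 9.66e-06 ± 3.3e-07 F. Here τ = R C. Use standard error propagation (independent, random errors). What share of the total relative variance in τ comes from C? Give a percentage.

(δτ/τ)² = (1·δR/R)² + (1·δC/C)²
  R term: (1×0.0671)² = 0.00450
  C term: (1×0.0342)² = 0.00117
Total = 0.00567. Share from C = 0.00117/0.00567 = 0.206.

20.6%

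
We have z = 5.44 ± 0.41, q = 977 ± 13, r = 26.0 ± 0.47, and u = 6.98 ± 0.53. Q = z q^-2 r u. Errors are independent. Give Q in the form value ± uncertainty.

0.00103 ± 0.000116

Each factor contributes (exponent × relative error)² to (δQ/Q)²:
  (1·δz/z)² = (1×0.0754)² = 0.00568;  (-2·δq/q)² = (-2×0.0133)² = 0.000708;  (1·δr/r)² = (1×0.0181)² = 0.000327;  (1·δu/u)² = (1×0.0759)² = 0.00577
δQ/Q = √(0.0125) = 0.112
Q = 0.00103, so δQ = 0.112 × 0.00103 = 0.000116.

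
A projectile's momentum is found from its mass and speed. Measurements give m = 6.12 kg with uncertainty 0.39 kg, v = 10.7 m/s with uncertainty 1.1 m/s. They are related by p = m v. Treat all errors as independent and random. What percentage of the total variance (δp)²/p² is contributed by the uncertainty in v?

72.2%

(δp/p)² = (1·δm/m)² + (1·δv/v)²
  m term: (1×0.0637)² = 0.00406
  v term: (1×0.103)² = 0.0106
Total = 0.0146. Share from v = 0.0106/0.0146 = 0.722.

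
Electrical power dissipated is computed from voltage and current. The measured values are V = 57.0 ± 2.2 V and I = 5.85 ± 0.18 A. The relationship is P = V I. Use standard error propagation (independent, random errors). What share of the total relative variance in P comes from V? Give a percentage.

61.1%

(δP/P)² = (1·δV/V)² + (1·δI/I)²
  V term: (1×0.0386)² = 0.00149
  I term: (1×0.0308)² = 0.000947
Total = 0.00244. Share from V = 0.00149/0.00244 = 0.611.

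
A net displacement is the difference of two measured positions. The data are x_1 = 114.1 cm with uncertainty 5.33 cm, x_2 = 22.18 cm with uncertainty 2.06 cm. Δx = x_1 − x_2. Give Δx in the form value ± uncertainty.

For a sum/difference, combine absolute errors in quadrature:
  (δx_1)² = 28.4;  (δx_2)² = 4.24
δΔx = √(32.7) = 5.71 cm
Δx = 91.92 cm.

91.92 ± 5.71 cm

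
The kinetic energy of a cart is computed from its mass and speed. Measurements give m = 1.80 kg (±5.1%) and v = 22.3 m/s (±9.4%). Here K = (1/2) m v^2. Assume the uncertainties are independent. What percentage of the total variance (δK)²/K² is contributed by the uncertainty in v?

(δK/K)² = (1·δm/m)² + (2·δv/v)²
  m term: (1×0.0510)² = 0.00260
  v term: (2×0.0940)² = 0.0353
Total = 0.0379. Share from v = 0.0353/0.0379 = 0.931.

93.1%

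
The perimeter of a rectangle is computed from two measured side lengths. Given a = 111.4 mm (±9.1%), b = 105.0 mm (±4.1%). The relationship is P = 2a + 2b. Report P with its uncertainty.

432.8 ± 22.0 mm

Absolute uncertainties add in quadrature for a linear combination:
  (2·δa)² = 411;  (2·δb)² = 74.1
δP = √(485) = 22.0 mm
P = 432.8 mm.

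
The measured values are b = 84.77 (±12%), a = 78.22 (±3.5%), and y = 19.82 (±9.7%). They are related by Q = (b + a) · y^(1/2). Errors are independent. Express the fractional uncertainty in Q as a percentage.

8.08%

Let u = b + a = 163.0. δu = √(δb² + δa²) = √(103 + 7.50) = 10.5, so δu/u = 0.0646.
Q is then a monomial in u, y:
δQ/Q = √((δu/u)² + (½·δy/y)²) = √(0.00418 + 0.00235) = 0.0808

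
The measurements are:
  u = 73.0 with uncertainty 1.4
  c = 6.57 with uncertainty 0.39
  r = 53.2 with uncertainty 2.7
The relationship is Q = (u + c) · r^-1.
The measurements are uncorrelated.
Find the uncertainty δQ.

Let w = u + c = 79.6. δw = √(δu² + δc²) = √(1.96 + 0.152) = 1.45, so δw/w = 0.0183.
Q is then a monomial in w, r:
δQ/Q = √((δw/w)² + (-1·δr/r)²) = √(0.000334 + 0.00258) = 0.0539
Q = 1.50, so δQ = 0.0539 × 1.50 = 0.0807.

0.0807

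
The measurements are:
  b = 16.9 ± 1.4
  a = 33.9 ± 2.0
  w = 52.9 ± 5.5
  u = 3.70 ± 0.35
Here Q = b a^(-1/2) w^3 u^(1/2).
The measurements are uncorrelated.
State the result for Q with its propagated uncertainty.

Each factor contributes (exponent × relative error)² to (δQ/Q)²:
  (1·δb/b)² = (1×0.0828)² = 0.00686;  (−½·δa/a)² = (-0.5×0.0590)² = 0.000870;  (3·δw/w)² = (3×0.104)² = 0.0973;  (½·δu/u)² = (0.5×0.0946)² = 0.00224
δQ/Q = √(0.107) = 0.328
Q = 8.27e+05, so δQ = 0.328 × 8.27e+05 = 2.71e+05.

(8.27 ± 2.71) × 10^5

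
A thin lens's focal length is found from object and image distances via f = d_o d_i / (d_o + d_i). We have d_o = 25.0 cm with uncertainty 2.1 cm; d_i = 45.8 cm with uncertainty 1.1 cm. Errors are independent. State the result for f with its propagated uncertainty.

16.2 ± 0.889 cm

∂f/∂d_o = (d_i/(d_o+d_i))² = 0.418;  ∂f/∂d_i = (d_o/(d_o+d_i))² = 0.125
δf = √((∂f/∂d_o · δd_o)² + (∂f/∂d_i · δd_i)²) = √(0.772 + 0.0188) = 0.889 cm
f = 16.2 cm.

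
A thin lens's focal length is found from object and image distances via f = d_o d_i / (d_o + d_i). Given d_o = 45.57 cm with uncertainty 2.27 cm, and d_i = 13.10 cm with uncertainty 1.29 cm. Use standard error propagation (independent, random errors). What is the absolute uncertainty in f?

∂f/∂d_o = (d_i/(d_o+d_i))² = 0.0499;  ∂f/∂d_i = (d_o/(d_o+d_i))² = 0.603
δf = √((∂f/∂d_o · δd_o)² + (∂f/∂d_i · δd_i)²) = √(0.0128 + 0.606) = 0.786 cm

0.786 cm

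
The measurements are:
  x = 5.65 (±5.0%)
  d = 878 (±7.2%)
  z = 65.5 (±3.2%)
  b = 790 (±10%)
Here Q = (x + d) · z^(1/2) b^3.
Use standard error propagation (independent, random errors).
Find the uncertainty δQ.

Let u = x + d = 884. δu = √(δx² + δd²) = √(0.0798 + 4000) = 63.2, so δu/u = 0.0715.
Q is then a monomial in u, z, b:
δQ/Q = √((δu/u)² + (½·δz/z)² + (3·δb/b)²) = √(0.00512 + 0.000256 + 0.0900) = 0.309
Q = 3.53e+12, so δQ = 0.309 × 3.53e+12 = 1.09e+12.

1.09e+12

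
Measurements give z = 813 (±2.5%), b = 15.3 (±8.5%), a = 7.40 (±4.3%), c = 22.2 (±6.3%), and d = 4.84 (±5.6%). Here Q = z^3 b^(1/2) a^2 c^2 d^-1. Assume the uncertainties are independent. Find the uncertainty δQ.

2.16e+12

Each factor contributes (exponent × relative error)² to (δQ/Q)²:
  (3·δz/z)² = (3×0.0250)² = 0.00563;  (½·δb/b)² = (0.5×0.0850)² = 0.00181;  (2·δa/a)² = (2×0.0430)² = 0.00740;  (2·δc/c)² = (2×0.0630)² = 0.0159;  (-1·δd/d)² = (-1×0.0560)² = 0.00314
δQ/Q = √(0.0338) = 0.184
Q = 1.17e+13, so δQ = 0.184 × 1.17e+13 = 2.16e+12.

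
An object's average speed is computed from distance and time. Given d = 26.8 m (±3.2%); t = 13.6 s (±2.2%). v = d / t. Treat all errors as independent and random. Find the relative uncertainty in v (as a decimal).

0.0388

Since v is a product/quotient, work with relative uncertainties:
  (1·δd/d)² = (1×0.0320)² = 0.00102;  (-1·δt/t)² = (-1×0.0220)² = 0.000484
δv/v = √(0.00151) = 0.0388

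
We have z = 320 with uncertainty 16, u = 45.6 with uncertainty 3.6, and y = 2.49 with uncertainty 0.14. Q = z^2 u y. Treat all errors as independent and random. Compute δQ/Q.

0.139

Since Q is a product/quotient, work with relative uncertainties:
  (2·δz/z)² = (2×0.0500)² = 0.0100;  (1·δu/u)² = (1×0.0789)² = 0.00623;  (1·δy/y)² = (1×0.0562)² = 0.00316
δQ/Q = √(0.0194) = 0.139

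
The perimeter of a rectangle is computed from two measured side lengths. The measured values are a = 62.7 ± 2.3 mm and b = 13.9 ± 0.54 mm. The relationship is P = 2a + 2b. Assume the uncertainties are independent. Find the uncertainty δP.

Sums and differences: (δP)² = Σ (cᵢ δxᵢ)².
  (2·δa)² = 21.2;  (2·δb)² = 1.17
δP = √(22.3) = 4.73 mm

4.73 mm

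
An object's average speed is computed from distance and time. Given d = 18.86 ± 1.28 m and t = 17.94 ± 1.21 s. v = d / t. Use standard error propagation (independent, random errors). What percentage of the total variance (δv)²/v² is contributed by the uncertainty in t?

(δv/v)² = (1·δd/d)² + (-1·δt/t)²
  d term: (1×0.0679)² = 0.00461
  t term: (-1×0.0674)² = 0.00455
Total = 0.00916. Share from t = 0.00455/0.00916 = 0.497.

49.7%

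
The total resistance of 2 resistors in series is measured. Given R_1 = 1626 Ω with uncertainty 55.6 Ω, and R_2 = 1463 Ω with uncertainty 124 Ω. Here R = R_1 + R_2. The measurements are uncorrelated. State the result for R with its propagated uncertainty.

3089 ± 136 Ω

Each term contributes (cᵢ δxᵢ)² to (δR)²:
  (δR_1)² = 3090;  (δR_2)² = 15400
δR = √(18500) = 136 Ω
R = 3089 Ω.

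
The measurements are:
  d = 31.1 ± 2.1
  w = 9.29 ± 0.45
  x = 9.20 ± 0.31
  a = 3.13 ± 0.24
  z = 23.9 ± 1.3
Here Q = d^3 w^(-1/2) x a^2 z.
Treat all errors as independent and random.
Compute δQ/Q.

0.263

Relative error in a monomial: (δQ/Q)² = Σ (nᵢ · δxᵢ/xᵢ)².
  (3·δd/d)² = (3×0.0675)² = 0.0410;  (−½·δw/w)² = (-0.5×0.0484)² = 0.000587;  (1·δx/x)² = (1×0.0337)² = 0.00114;  (2·δa/a)² = (2×0.0767)² = 0.0235;  (1·δz/z)² = (1×0.0544)² = 0.00296
δQ/Q = √(0.0692) = 0.263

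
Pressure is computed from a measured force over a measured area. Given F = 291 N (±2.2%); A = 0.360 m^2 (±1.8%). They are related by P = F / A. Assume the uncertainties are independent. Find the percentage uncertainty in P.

P is a product of powers, so relative uncertainties combine in quadrature:
  (1·δF/F)² = (1×0.0220)² = 0.000484;  (-1·δA/A)² = (-1×0.0180)² = 0.000324
δP/P = √(0.000808) = 0.0284

2.84%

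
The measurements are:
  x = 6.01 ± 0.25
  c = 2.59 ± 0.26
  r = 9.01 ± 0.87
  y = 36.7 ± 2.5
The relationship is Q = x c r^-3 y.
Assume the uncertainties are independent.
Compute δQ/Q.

Since Q is a product/quotient, work with relative uncertainties:
  (1·δx/x)² = (1×0.0416)² = 0.00173;  (1·δc/c)² = (1×0.100)² = 0.0101;  (-3·δr/r)² = (-3×0.0966)² = 0.0839;  (1·δy/y)² = (1×0.0681)² = 0.00464
δQ/Q = √(0.100) = 0.317

0.317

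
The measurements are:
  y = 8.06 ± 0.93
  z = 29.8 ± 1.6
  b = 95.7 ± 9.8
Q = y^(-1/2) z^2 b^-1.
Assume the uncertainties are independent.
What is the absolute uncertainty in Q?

Each factor contributes (exponent × relative error)² to (δQ/Q)²:
  (−½·δy/y)² = (-0.5×0.115)² = 0.00333;  (2·δz/z)² = (2×0.0537)² = 0.0115;  (-1·δb/b)² = (-1×0.102)² = 0.0105
δQ/Q = √(0.0253) = 0.159
Q = 3.27, so δQ = 0.159 × 3.27 = 0.520.

0.520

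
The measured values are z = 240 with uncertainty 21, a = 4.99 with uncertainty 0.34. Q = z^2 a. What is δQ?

Since Q is a product/quotient, work with relative uncertainties:
  (2·δz/z)² = (2×0.0875)² = 0.0306;  (1·δa/a)² = (1×0.0681)² = 0.00464
δQ/Q = √(0.0353) = 0.188
Q = 2.87e+05, so δQ = 0.188 × 2.87e+05 = 54000.

54000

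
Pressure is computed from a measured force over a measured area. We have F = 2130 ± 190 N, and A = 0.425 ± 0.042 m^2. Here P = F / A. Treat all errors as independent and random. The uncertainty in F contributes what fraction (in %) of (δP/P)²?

44.9%

(δP/P)² = (1·δF/F)² + (-1·δA/A)²
  F term: (1×0.0892)² = 0.00796
  A term: (-1×0.0988)² = 0.00977
Total = 0.0177. Share from F = 0.00796/0.0177 = 0.449.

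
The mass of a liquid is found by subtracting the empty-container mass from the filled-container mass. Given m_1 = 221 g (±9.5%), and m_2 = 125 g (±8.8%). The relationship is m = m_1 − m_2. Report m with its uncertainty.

96.0 ± 23.7 g

For a sum/difference, combine absolute errors in quadrature:
  (δm_1)² = 441;  (δm_2)² = 121
δm = √(562) = 23.7 g
m = 96.0 g.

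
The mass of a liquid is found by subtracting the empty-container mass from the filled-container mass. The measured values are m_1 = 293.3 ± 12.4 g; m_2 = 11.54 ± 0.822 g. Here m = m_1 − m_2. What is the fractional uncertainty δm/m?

Sums and differences: (δm)² = Σ (cᵢ δxᵢ)².
  (δm_1)² = 154;  (δm_2)² = 0.676
δm = √(154) = 12.4 g
m = 281.8 g, so δm/m = 12.4/281.8 = 0.0441.

0.0441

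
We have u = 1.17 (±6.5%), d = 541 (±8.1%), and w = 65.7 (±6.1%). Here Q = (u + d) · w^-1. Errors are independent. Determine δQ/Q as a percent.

Let h = u + d = 542. δh = √(δu² + δd²) = √(0.00578 + 1920) = 43.8, so δh/h = 0.0808.
Q is then a monomial in h, w:
δQ/Q = √((δh/h)² + (-1·δw/w)²) = √(0.00653 + 0.00372) = 0.101

10.1%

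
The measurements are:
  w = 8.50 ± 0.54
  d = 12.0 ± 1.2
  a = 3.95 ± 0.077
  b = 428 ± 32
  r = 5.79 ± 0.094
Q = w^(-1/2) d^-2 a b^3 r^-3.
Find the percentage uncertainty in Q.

Q is a product of powers, so relative uncertainties combine in quadrature:
  (−½·δw/w)² = (-0.5×0.0635)² = 0.00101;  (-2·δd/d)² = (-2×0.100)² = 0.0400;  (1·δa/a)² = (1×0.0195)² = 0.000380;  (3·δb/b)² = (3×0.0748)² = 0.0503;  (-3·δr/r)² = (-3×0.0162)² = 0.00237
δQ/Q = √(0.0941) = 0.307

30.7%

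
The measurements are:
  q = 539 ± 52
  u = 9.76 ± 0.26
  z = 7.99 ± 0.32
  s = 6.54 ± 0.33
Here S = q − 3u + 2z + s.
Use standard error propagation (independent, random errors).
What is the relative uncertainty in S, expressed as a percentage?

9.77%

For a sum/difference, combine absolute errors in quadrature:
  (δq)² = 2700;  (3·δu)² = 0.608;  (2·δz)² = 0.410;  (δs)² = 0.109
δS = √(2710) = 52.0
S = 532, so δS/S = 52.0/532 = 0.0977.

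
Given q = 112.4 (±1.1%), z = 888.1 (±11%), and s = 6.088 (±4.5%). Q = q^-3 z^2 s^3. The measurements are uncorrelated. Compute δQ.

32.6

For a monomial Q ∝ q^-3, z^2, s^3, fractional errors add in quadrature:
  (-3·δq/q)² = (-3×0.0110)² = 0.00109;  (2·δz/z)² = (2×0.110)² = 0.0484;  (3·δs/s)² = (3×0.0450)² = 0.0182
δQ/Q = √(0.0677) = 0.260
Q = 125.3, so δQ = 0.260 × 125.3 = 32.6.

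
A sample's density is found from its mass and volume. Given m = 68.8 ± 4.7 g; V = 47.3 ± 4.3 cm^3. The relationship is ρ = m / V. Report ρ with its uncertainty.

For a monomial ρ ∝ m, V^-1, fractional errors add in quadrature:
  (1·δm/m)² = (1×0.0683)² = 0.00467;  (-1·δV/V)² = (-1×0.0909)² = 0.00826
δρ/ρ = √(0.0129) = 0.114
ρ = 1.45 g/cm^3, so δρ = 0.114 × 1.45 = 0.165 g/cm^3.

1.45 ± 0.165 g/cm^3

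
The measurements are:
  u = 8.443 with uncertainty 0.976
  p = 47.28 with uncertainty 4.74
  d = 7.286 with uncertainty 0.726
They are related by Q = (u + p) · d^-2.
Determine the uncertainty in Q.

Let w = u + p = 55.72. δw = √(δu² + δp²) = √(0.953 + 22.5) = 4.84, so δw/w = 0.0868.
Q is then a monomial in w, d:
δQ/Q = √((δw/w)² + (-2·δd/d)²) = √(0.00754 + 0.0397) = 0.217
Q = 1.050, so δQ = 0.217 × 1.050 = 0.228.

0.228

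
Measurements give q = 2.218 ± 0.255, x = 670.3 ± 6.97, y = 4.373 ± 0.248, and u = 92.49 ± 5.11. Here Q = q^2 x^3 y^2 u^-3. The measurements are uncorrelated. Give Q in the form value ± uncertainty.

35810 ± 11000

Relative error in a monomial: (δQ/Q)² = Σ (nᵢ · δxᵢ/xᵢ)².
  (2·δq/q)² = (2×0.115)² = 0.0529;  (3·δx/x)² = (3×0.0104)² = 0.000973;  (2·δy/y)² = (2×0.0567)² = 0.0129;  (-3·δu/u)² = (-3×0.0552)² = 0.0275
δQ/Q = √(0.0942) = 0.307
Q = 35810, so δQ = 0.307 × 35810 = 11000.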